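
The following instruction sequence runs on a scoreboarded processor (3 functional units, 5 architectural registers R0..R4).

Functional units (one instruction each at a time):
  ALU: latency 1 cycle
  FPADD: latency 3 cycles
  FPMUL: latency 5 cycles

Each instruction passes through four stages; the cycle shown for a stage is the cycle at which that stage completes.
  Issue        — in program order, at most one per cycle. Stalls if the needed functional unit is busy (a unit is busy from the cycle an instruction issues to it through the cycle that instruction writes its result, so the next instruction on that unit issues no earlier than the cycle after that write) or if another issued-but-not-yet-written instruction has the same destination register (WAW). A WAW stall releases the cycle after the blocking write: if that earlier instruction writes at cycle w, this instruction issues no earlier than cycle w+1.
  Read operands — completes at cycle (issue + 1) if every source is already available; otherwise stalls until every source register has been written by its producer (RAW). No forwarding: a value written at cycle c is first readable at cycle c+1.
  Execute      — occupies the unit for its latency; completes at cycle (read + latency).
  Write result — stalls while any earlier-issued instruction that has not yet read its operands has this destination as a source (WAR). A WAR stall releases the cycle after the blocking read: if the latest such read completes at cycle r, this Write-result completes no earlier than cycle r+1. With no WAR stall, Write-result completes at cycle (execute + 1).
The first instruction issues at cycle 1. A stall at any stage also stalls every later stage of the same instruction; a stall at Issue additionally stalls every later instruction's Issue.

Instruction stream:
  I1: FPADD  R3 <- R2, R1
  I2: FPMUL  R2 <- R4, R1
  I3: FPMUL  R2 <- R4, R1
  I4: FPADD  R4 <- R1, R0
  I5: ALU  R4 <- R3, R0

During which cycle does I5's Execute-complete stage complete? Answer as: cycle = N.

cycle = 19

c1: issue I1 (FPADD)
c2: I1 read-ops | issue I2 (FPMUL)
c3: I2 read-ops
c5: I1 finished on FPADD
c6: I1→R3
c8: I2 finished on FPMUL
c9: I2→R2
c10: issue I3 (FPMUL)
c11: I3 read-ops | issue I4 (FPADD)
c12: I4 read-ops
c15: I4 finished on FPADD
c16: I3 finished on FPMUL | I4→R4
c17: I3→R2 | issue I5 (ALU)
c18: I5 read-ops
c19: I5 finished on ALU
c20: I5→R4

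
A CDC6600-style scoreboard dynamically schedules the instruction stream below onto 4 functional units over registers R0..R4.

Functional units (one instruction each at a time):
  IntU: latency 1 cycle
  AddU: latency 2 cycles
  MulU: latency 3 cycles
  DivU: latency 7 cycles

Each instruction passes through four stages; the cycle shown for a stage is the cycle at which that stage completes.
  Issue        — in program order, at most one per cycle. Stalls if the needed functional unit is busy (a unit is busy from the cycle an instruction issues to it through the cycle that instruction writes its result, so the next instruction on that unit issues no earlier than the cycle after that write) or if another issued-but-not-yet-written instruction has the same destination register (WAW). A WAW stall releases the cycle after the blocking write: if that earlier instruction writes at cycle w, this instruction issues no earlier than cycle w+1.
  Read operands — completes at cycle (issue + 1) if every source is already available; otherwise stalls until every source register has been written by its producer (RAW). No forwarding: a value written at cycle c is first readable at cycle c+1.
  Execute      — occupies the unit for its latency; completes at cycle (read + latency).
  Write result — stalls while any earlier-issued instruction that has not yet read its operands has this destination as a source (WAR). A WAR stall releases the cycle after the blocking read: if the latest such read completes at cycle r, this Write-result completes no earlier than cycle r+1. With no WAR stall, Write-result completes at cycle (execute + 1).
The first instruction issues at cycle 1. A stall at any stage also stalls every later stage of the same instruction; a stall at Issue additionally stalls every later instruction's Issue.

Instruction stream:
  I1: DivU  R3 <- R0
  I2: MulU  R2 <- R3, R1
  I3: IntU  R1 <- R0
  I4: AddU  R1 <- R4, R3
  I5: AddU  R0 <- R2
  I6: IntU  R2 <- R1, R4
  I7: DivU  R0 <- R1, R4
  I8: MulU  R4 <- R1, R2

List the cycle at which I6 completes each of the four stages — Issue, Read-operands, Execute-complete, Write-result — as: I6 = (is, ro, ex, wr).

I6 = (19, 20, 21, 22)

[1] I1 dispatched to DivU
[2] I1 operands ready; I2 dispatched to MulU
[3] I3 dispatched to IntU
[4] I3 operands ready
[5] I3 complete
[9] I1 complete
[10] R3←I1
[11] I2 operands ready
[12] R1←I3
[13] I4 dispatched to AddU
[14] I2 complete; I4 operands ready
[15] R2←I2
[16] I4 complete
[17] R1←I4
[18] I5 dispatched to AddU
[19] I5 operands ready; I6 dispatched to IntU
[20] I6 operands ready
[21] I5 complete; I6 complete
[22] R0←I5; R2←I6
[23] I7 dispatched to DivU
[24] I7 operands ready; I8 dispatched to MulU
[25] I8 operands ready
[28] I8 complete
[29] R4←I8
[31] I7 complete
[32] R0←I7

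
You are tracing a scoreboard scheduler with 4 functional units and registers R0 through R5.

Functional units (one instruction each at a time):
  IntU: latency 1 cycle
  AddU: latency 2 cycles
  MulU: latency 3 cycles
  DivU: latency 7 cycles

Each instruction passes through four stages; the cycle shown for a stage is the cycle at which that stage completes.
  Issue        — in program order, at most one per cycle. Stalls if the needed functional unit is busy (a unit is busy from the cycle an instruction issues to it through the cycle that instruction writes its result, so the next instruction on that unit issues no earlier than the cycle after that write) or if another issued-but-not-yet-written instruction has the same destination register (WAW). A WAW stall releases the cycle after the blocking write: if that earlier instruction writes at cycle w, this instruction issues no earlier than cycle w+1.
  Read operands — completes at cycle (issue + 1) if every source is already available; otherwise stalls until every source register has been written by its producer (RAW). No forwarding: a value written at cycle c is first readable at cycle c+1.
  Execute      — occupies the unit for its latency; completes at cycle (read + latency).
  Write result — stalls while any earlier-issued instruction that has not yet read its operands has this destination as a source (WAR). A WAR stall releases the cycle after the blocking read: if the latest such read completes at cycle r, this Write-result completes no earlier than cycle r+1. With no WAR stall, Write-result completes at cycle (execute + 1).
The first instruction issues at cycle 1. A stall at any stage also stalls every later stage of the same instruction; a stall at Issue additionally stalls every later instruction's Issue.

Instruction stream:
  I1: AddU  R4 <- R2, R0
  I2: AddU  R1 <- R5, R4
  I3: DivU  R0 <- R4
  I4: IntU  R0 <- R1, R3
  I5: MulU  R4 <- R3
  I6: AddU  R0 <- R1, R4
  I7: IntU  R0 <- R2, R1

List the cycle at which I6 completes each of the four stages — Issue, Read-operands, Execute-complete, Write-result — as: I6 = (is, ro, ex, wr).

I6 = (21, 24, 26, 27)

t=1  I1 dispatched to AddU
t=2  I1 operands ready
t=4  I1 complete
t=5  R4←I1
t=6  I2 dispatched to AddU
t=7  I2 operands ready; I3 dispatched to DivU
t=8  I3 operands ready
t=9  I2 complete
t=10  R1←I2
t=15  I3 complete
t=16  R0←I3
t=17  I4 dispatched to IntU
t=18  I4 operands ready; I5 dispatched to MulU
t=19  I4 complete; I5 operands ready
t=20  R0←I4
t=21  I6 dispatched to AddU
t=22  I5 complete
t=23  R4←I5
t=24  I6 operands ready
t=26  I6 complete
t=27  R0←I6
t=28  I7 dispatched to IntU
t=29  I7 operands ready
t=30  I7 complete
t=31  R0←I7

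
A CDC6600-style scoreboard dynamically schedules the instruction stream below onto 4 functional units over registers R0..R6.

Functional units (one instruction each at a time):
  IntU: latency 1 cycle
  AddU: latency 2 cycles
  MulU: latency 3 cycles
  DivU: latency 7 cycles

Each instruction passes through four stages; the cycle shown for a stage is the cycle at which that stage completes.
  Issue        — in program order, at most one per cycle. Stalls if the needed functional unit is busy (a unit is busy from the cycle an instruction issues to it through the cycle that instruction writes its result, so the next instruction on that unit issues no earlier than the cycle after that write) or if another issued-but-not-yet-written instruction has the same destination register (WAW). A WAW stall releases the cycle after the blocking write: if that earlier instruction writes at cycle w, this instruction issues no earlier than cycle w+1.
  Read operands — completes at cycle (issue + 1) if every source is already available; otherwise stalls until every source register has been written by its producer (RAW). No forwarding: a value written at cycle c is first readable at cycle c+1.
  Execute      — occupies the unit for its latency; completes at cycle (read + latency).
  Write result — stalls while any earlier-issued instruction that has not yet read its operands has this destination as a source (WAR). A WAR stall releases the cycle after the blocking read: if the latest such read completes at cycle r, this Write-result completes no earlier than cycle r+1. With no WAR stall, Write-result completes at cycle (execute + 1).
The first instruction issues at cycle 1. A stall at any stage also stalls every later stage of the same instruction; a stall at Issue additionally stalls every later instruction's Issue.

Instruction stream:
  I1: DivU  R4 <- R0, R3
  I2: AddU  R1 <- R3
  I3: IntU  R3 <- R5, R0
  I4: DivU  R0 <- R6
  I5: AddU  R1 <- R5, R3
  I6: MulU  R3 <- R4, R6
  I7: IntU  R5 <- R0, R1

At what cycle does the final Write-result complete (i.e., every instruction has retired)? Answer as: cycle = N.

1) issue 1, read 2, done 9, write 10
2) issue 2, read 3, done 5, write 6
3) issue 3, read 4, done 5, write 6
4) issue 11, read 12, done 19, write 20  <struct: DivU busy until I1 writes@10>
5) issue 12, read 13, done 15, write 16
6) issue 13, read 14, done 17, write 18
7) issue 14, read 21, done 22, write 23  <RAW R0: wait I4 write@20>

cycle = 23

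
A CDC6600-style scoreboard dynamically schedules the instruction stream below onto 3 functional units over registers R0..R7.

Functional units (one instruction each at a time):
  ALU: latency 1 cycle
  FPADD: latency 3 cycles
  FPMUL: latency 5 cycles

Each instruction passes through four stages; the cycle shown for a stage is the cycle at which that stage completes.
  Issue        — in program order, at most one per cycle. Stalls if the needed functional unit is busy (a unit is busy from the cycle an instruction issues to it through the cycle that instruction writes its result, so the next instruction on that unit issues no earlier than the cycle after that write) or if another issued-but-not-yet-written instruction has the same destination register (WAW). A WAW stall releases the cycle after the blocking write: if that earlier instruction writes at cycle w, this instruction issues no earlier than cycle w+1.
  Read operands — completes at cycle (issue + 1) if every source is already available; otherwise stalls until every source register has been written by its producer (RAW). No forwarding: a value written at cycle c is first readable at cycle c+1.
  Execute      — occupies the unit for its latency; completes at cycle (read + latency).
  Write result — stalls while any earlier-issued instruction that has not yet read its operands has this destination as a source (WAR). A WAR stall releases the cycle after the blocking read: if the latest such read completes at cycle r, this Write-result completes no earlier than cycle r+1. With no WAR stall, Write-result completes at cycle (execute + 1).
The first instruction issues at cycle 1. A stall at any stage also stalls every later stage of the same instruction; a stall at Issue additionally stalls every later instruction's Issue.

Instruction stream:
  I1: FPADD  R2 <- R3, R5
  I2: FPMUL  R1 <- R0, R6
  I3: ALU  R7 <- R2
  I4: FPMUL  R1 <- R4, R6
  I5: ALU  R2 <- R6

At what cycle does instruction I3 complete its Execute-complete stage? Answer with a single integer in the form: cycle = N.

t=1  issue I1 (FPADD)
t=2  I1 read-ops; issue I2 (FPMUL)
t=3  I2 read-ops; issue I3 (ALU)
t=5  I1 finished on FPADD
t=6  I1→R2
t=7  I3 read-ops
t=8  I2 finished on FPMUL; I3 finished on ALU
t=9  I2→R1; I3→R7
t=10  issue I4 (FPMUL)
t=11  I4 read-ops; issue I5 (ALU)
t=12  I5 read-ops
t=13  I5 finished on ALU
t=14  I5→R2
t=16  I4 finished on FPMUL
t=17  I4→R1

cycle = 8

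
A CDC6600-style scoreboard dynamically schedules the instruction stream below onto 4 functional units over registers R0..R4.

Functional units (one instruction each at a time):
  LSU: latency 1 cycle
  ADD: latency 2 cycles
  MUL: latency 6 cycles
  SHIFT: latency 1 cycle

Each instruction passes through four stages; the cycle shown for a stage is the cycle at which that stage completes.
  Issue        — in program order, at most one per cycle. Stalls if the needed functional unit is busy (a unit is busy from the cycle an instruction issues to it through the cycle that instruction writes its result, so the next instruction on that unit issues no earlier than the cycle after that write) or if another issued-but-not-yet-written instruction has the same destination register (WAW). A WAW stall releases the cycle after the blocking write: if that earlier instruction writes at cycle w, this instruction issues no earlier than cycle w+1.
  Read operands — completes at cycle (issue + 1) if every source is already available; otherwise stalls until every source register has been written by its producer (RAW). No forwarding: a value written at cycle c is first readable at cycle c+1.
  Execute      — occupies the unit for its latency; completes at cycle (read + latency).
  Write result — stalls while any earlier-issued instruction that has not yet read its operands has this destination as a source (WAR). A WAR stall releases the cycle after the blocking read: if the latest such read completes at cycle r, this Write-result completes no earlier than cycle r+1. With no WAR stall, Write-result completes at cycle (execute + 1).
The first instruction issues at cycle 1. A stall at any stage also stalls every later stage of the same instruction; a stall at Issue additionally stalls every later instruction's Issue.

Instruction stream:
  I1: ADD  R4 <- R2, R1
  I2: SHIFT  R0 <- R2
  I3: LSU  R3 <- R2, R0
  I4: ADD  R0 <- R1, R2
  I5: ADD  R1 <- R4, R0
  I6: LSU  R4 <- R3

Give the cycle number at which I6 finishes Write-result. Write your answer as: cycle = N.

cycle = 15

I1: IS=1 RO=2 EX=4 WR=5
I2: IS=2 RO=3 EX=4 WR=5
I3: IS=3 RO=6 EX=7 WR=8  [RAW R0: wait I2 write@5]
I4: IS=6 RO=7 EX=9 WR=10  [WAW R0: wait I2 write@5]
I5: IS=11 RO=12 EX=14 WR=15  [struct: ADD busy until I4 writes@10]
I6: IS=12 RO=13 EX=14 WR=15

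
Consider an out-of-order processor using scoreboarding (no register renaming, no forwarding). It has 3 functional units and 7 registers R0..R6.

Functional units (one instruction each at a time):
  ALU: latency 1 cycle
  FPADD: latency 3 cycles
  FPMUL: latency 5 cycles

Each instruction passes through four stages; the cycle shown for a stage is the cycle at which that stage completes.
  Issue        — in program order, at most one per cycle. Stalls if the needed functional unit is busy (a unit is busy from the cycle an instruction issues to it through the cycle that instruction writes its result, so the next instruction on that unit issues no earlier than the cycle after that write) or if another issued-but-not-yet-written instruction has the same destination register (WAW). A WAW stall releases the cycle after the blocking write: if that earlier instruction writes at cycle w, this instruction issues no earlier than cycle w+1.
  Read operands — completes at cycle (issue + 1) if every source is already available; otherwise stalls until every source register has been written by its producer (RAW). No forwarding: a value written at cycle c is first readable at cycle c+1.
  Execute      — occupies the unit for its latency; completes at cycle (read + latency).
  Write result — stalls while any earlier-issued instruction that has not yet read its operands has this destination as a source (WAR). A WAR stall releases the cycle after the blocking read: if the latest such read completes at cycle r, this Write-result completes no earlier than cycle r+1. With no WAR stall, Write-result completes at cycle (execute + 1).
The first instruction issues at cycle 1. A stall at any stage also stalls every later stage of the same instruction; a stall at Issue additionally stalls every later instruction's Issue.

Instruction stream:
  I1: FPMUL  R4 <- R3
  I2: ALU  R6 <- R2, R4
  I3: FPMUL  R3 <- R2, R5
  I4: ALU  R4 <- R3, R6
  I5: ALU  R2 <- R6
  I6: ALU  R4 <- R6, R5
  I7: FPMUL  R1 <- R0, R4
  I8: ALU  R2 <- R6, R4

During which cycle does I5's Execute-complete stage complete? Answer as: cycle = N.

cycle = 22

1) issue 1, read 2, done 7, write 8
2) issue 2, read 9, done 10, write 11  <RAW R4: wait I1 write@8>
3) issue 9, read 10, done 15, write 16  <struct: FPMUL busy until I1 writes@8>
4) issue 12, read 17, done 18, write 19  <struct: ALU busy until I2 writes@11 / RAW R3: wait I3 write@16>
5) issue 20, read 21, done 22, write 23  <struct: ALU busy until I4 writes@19>
6) issue 24, read 25, done 26, write 27  <struct: ALU busy until I5 writes@23>
7) issue 25, read 28, done 33, write 34  <RAW R4: wait I6 write@27>
8) issue 28, read 29, done 30, write 31  <struct: ALU busy until I6 writes@27>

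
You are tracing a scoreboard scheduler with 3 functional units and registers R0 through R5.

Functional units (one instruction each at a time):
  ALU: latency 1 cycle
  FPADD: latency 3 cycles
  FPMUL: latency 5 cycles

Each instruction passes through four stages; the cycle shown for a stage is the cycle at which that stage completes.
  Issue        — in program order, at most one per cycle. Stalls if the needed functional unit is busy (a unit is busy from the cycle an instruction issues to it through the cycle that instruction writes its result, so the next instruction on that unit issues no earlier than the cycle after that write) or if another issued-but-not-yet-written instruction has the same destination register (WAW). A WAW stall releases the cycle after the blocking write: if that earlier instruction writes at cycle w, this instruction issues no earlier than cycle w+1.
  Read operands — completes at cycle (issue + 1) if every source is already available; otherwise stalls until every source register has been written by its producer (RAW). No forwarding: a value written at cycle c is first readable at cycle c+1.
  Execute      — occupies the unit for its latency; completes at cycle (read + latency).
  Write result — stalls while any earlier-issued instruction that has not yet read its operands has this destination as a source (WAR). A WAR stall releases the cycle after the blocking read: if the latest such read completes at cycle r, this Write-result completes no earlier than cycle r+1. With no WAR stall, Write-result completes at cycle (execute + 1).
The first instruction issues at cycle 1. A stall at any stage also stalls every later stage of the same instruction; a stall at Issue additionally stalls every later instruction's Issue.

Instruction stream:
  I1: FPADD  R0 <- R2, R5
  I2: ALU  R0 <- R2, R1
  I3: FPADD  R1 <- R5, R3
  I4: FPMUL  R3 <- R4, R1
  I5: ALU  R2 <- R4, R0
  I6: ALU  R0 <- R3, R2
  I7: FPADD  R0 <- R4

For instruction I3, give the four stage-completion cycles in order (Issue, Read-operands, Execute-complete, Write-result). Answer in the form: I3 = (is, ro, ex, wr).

[I1] 1/2/5/6
[I2] 7/8/9/10  (WAW R0: wait I1 write@6)
[I3] 8/9/12/13
[I4] 9/14/19/20  (RAW R1: wait I3 write@13)
[I5] 11/12/13/14  (struct: ALU busy until I2 writes@10)
[I6] 15/21/22/23  (struct: ALU busy until I5 writes@14; RAW R3: wait I4 write@20)
[I7] 24/25/28/29  (WAW R0: wait I6 write@23)

I3 = (8, 9, 12, 13)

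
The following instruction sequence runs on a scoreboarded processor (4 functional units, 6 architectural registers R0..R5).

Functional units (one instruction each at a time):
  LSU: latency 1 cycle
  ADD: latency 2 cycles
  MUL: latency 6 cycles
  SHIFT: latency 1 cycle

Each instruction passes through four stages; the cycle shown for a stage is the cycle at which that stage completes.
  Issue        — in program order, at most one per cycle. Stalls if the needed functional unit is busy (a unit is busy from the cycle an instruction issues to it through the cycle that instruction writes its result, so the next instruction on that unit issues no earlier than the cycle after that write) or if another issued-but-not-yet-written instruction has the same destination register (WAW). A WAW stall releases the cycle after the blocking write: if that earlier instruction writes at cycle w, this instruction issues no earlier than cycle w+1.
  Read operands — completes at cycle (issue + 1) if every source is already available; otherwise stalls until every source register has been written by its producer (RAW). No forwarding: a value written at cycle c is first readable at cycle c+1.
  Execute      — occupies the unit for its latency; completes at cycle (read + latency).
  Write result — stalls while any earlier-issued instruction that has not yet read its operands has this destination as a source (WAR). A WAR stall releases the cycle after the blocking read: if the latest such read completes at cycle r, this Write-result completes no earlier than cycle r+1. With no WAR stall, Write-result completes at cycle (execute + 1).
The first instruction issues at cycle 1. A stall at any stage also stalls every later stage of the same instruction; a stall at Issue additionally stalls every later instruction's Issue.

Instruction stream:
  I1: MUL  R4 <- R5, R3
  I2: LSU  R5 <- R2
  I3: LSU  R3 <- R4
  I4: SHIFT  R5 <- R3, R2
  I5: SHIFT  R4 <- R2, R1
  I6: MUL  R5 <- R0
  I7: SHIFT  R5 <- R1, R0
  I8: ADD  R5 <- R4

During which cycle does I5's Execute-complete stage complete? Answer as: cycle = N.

  I1 | 1 | 2 | 8 | 9
  I2 | 2 | 3 | 4 | 5
  I3 | 6 | 10 | 11 | 12   struct: LSU busy until I2 writes@5 · RAW R4: wait I1 write@9
  I4 | 7 | 13 | 14 | 15   RAW R3: wait I3 write@12
  I5 | 16 | 17 | 18 | 19   struct: SHIFT busy until I4 writes@15
  I6 | 17 | 18 | 24 | 25
  I7 | 26 | 27 | 28 | 29   WAW R5: wait I6 write@25
  I8 | 30 | 31 | 33 | 34   WAW R5: wait I7 write@29

cycle = 18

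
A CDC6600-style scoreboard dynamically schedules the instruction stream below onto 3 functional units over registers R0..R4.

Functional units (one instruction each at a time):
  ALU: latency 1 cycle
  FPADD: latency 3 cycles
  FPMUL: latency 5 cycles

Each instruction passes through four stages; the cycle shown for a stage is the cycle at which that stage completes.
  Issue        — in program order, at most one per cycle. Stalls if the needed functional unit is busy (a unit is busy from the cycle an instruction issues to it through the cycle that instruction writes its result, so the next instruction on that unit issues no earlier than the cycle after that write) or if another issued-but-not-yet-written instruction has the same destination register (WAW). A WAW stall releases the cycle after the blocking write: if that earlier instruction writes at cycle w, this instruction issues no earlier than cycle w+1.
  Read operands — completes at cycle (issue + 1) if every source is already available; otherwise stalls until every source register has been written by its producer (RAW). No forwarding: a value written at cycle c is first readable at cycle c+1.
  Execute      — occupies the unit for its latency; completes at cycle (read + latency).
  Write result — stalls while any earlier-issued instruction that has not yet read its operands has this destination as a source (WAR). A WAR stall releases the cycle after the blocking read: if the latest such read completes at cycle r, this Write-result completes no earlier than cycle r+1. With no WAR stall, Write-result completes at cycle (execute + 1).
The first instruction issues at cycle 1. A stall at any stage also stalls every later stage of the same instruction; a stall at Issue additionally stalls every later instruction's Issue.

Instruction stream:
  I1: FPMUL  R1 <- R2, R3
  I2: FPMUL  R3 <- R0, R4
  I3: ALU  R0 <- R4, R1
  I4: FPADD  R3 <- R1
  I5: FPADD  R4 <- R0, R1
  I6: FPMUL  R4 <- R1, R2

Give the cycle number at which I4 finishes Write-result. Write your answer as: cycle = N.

cycle = 22

I1  is:1  ro:2  ex:7  wr:8
I2  is:9  ro:10  ex:15  wr:16  — struct: FPMUL busy until I1 writes@8
I3  is:10  ro:11  ex:12  wr:13
I4  is:17  ro:18  ex:21  wr:22  — WAW R3: wait I2 write@16
I5  is:23  ro:24  ex:27  wr:28  — struct: FPADD busy until I4 writes@22
I6  is:29  ro:30  ex:35  wr:36  — WAW R4: wait I5 write@28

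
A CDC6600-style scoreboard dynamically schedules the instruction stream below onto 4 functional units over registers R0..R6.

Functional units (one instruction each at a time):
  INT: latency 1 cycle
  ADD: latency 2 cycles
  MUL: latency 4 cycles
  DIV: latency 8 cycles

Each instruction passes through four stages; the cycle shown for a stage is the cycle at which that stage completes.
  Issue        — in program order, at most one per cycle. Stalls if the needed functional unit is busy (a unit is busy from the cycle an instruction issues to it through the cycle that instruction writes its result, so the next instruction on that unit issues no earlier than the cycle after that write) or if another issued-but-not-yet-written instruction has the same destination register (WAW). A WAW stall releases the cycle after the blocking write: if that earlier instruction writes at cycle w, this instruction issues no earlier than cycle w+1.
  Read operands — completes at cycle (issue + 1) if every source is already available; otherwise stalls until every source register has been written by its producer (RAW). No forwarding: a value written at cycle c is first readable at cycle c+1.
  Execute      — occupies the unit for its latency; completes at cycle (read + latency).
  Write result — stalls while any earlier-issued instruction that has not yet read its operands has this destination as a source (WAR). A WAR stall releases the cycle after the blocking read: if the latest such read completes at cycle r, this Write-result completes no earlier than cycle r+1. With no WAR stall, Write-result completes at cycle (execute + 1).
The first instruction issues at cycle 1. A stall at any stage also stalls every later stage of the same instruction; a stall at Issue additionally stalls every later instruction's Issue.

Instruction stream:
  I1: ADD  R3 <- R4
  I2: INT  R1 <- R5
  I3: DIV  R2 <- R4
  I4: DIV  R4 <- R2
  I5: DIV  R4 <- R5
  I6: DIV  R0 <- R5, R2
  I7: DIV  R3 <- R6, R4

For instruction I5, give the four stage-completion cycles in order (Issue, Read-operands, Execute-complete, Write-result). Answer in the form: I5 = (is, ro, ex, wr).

cycle 1: issue I1 (ADD)
cycle 2: I1 read-ops · issue I2 (INT)
cycle 3: I2 read-ops · issue I3 (DIV)
cycle 4: I1 finished on ADD · I2 finished on INT · I3 read-ops
cycle 5: I1→R3 · I2→R1
cycle 12: I3 finished on DIV
cycle 13: I3→R2
cycle 14: issue I4 (DIV)
cycle 15: I4 read-ops
cycle 23: I4 finished on DIV
cycle 24: I4→R4
cycle 25: issue I5 (DIV)
cycle 26: I5 read-ops
cycle 34: I5 finished on DIV
cycle 35: I5→R4
cycle 36: issue I6 (DIV)
cycle 37: I6 read-ops
cycle 45: I6 finished on DIV
cycle 46: I6→R0
cycle 47: issue I7 (DIV)
cycle 48: I7 read-ops
cycle 56: I7 finished on DIV
cycle 57: I7→R3

I5 = (25, 26, 34, 35)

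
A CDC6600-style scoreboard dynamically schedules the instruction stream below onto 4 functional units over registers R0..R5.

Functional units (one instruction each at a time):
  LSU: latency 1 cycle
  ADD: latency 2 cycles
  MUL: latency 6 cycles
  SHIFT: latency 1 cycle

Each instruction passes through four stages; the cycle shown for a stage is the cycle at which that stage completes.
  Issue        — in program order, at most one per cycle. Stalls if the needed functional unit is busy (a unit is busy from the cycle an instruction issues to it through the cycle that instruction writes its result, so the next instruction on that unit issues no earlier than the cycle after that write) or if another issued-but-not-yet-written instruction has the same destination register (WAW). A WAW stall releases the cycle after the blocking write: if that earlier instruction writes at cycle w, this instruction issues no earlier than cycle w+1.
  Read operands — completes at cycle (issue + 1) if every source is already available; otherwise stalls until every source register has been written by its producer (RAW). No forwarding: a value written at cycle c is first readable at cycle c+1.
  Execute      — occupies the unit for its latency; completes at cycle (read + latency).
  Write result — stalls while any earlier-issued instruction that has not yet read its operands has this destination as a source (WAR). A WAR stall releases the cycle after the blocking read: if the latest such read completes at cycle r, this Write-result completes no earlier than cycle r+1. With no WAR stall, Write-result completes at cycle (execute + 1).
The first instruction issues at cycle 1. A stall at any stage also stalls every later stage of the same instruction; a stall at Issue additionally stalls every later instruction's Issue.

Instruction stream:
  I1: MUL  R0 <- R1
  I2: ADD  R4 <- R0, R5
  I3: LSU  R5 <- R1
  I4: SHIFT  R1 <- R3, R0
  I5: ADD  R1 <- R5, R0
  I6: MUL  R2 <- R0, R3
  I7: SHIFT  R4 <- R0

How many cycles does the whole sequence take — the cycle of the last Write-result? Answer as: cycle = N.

[1] I1→MUL
[2] I1 RO · I2→ADD
[3] I3→LSU
[4] I3 RO · I4→SHIFT
[5] I3 EX
[8] I1 EX
[9] I1 WR R0
[10] I2 RO · I4 RO
[11] I3 WR R5 · I4 EX
[12] I2 EX · I4 WR R1
[13] I2 WR R4
[14] I5→ADD
[15] I5 RO · I6→MUL
[16] I6 RO · I7→SHIFT
[17] I5 EX · I7 RO
[18] I5 WR R1 · I7 EX
[19] I7 WR R4
[22] I6 EX
[23] I6 WR R2

cycle = 23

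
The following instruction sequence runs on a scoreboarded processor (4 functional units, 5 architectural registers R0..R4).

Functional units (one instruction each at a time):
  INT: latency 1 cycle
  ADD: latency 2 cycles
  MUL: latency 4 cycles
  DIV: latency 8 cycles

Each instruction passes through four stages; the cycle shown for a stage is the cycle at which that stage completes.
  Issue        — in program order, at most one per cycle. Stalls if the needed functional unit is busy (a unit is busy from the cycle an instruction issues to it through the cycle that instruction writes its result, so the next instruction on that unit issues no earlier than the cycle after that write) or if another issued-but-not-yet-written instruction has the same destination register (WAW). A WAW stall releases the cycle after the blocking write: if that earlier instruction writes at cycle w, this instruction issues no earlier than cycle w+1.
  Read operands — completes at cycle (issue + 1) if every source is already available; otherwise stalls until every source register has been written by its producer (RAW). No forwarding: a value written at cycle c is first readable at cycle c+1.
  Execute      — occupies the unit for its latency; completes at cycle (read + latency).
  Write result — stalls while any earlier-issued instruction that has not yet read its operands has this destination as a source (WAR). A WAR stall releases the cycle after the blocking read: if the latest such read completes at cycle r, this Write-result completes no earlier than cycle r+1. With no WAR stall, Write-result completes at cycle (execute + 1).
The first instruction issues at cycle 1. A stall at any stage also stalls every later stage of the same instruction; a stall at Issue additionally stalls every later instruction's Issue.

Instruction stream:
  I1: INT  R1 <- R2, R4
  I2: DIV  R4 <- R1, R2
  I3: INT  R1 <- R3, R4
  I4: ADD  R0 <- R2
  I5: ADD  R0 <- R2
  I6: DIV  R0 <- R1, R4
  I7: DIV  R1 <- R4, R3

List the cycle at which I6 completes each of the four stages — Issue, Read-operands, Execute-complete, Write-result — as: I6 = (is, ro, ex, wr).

  I1 | 1 | 2 | 3 | 4
  I2 | 2 | 5 | 13 | 14   RAW R1: wait I1 write@4
  I3 | 5 | 15 | 16 | 17   struct: INT busy until I1 writes@4 · RAW R4: wait I2 write@14
  I4 | 6 | 7 | 9 | 10
  I5 | 11 | 12 | 14 | 15   struct: ADD busy until I4 writes@10
  I6 | 16 | 18 | 26 | 27   WAW R0: wait I5 write@15 · RAW R1: wait I3 write@17
  I7 | 28 | 29 | 37 | 38   struct: DIV busy until I6 writes@27

I6 = (16, 18, 26, 27)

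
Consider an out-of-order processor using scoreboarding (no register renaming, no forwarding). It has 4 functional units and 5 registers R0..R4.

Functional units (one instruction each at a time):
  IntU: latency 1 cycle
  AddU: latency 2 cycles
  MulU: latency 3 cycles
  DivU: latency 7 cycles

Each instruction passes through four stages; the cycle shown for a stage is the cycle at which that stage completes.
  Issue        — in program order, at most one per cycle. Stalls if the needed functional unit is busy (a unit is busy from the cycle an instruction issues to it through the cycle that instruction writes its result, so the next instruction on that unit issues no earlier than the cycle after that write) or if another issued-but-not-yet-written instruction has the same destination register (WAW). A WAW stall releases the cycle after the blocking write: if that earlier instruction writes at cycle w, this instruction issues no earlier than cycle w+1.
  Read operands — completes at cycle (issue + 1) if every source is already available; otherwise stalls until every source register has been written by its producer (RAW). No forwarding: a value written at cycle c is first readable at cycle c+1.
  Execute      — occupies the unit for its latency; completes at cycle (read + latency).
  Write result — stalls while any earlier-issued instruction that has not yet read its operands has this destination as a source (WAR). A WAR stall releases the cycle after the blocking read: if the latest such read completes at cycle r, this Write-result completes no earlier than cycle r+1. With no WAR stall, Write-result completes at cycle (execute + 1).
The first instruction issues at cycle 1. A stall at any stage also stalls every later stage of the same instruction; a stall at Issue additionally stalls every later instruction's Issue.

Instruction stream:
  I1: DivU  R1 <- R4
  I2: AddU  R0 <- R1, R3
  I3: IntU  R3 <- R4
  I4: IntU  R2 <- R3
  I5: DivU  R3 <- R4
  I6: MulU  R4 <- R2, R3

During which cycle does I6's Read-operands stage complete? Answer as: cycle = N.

cycle = 24

cycle 1: I1→DivU
cycle 2: I1 RO; I2→AddU
cycle 3: I3→IntU
cycle 4: I3 RO
cycle 5: I3 EX
cycle 9: I1 EX
cycle 10: I1 WR R1
cycle 11: I2 RO
cycle 12: I3 WR R3
cycle 13: I2 EX; I4→IntU
cycle 14: I2 WR R0; I4 RO; I5→DivU
cycle 15: I4 EX; I5 RO; I6→MulU
cycle 16: I4 WR R2
cycle 22: I5 EX
cycle 23: I5 WR R3
cycle 24: I6 RO
cycle 27: I6 EX
cycle 28: I6 WR R4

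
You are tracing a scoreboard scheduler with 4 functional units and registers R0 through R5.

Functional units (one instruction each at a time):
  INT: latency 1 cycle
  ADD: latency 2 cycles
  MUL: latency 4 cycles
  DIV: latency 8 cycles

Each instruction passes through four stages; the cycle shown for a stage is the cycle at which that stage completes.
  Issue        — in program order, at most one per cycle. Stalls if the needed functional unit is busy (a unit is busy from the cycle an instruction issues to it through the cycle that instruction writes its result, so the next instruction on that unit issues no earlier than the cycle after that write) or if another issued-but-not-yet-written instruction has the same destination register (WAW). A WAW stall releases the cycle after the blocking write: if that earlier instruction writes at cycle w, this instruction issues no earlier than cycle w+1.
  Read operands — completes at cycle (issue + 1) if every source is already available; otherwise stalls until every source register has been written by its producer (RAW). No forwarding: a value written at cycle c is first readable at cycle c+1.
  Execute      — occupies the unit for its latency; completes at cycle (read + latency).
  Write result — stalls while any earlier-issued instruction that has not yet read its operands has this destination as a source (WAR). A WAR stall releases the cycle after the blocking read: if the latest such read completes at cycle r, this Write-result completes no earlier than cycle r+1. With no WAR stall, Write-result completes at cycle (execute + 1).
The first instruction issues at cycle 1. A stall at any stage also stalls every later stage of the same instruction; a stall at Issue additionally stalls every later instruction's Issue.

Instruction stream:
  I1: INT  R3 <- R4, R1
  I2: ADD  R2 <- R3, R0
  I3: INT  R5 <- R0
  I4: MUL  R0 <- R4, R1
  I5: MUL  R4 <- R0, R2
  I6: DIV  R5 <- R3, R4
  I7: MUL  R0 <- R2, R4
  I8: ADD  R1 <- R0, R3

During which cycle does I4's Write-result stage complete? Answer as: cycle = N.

  I1 | 1 | 2 | 3 | 4
  I2 | 2 | 5 | 7 | 8   RAW R3: wait I1 write@4
  I3 | 5 | 6 | 7 | 8   struct: INT busy until I1 writes@4
  I4 | 6 | 7 | 11 | 12
  I5 | 13 | 14 | 18 | 19   struct: MUL busy until I4 writes@12
  I6 | 14 | 20 | 28 | 29   RAW R4: wait I5 write@19
  I7 | 20 | 21 | 25 | 26   struct: MUL busy until I5 writes@19
  I8 | 21 | 27 | 29 | 30   RAW R0: wait I7 write@26

cycle = 12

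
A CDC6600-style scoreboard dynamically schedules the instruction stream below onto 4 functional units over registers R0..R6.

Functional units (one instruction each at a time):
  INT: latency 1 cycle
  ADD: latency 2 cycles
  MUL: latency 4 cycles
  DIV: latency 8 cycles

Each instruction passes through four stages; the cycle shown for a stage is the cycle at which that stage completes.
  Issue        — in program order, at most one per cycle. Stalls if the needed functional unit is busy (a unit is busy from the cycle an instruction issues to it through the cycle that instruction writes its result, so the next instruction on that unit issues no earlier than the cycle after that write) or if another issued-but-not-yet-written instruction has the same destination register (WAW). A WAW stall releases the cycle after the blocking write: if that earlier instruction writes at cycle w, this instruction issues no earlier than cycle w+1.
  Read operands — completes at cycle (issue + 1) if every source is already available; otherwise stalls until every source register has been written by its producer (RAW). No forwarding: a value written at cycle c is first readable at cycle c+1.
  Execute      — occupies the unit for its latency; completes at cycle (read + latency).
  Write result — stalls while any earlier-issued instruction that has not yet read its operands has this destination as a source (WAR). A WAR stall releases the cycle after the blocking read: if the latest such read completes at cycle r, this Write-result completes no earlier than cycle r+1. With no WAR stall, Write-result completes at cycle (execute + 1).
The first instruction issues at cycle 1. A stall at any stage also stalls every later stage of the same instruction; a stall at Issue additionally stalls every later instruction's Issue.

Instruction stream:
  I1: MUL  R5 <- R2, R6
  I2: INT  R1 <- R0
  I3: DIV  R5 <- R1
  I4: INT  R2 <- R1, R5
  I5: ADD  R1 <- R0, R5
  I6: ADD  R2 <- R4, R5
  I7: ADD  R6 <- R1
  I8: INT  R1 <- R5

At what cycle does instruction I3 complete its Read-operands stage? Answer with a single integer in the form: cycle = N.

t=1  I1 issues→MUL
t=2  I1 reads · I2 issues→INT
t=3  I2 reads
t=4  I2 exec-done
t=5  I2 writes R1
t=6  I1 exec-done
t=7  I1 writes R5
t=8  I3 issues→DIV
t=9  I3 reads · I4 issues→INT
t=10  I5 issues→ADD
t=17  I3 exec-done
t=18  I3 writes R5
t=19  I4 reads · I5 reads
t=20  I4 exec-done
t=21  I4 writes R2 · I5 exec-done
t=22  I5 writes R1
t=23  I6 issues→ADD
t=24  I6 reads
t=26  I6 exec-done
t=27  I6 writes R2
t=28  I7 issues→ADD
t=29  I7 reads · I8 issues→INT
t=30  I8 reads
t=31  I7 exec-done · I8 exec-done
t=32  I7 writes R6 · I8 writes R1

cycle = 9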